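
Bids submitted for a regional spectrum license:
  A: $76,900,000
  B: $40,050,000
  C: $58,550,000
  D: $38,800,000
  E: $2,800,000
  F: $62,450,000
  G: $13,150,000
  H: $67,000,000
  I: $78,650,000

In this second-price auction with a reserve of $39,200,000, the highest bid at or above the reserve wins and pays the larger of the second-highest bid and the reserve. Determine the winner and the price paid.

Rule: the highest bid at or above the reserve wins and pays the larger of the second-highest bid and the reserve.
Sorting bids: 78,650,000 (I) > 76,900,000 (A) > 67,000,000 (H) > 62,450,000 (F) > 58,550,000 (C) > 40,050,000 (B) > …
Highest eligible bid: I at $78,650,000.
Second-highest bid $76,900,000 exceeds the reserve $39,200,000 → payment $76,900,000.

I pays $76,900,000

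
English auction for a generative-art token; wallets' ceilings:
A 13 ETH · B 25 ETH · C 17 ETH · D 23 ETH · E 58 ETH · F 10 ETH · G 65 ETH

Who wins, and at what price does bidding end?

Sorting limits: 65 (G) > 58 (E) > 25 (B) > 23 (D) > 17 (C) > 13 (A) > …
E is the last rival to drop out, at 58 ETH; G remains and wins at that price.

G wins at 58 ETH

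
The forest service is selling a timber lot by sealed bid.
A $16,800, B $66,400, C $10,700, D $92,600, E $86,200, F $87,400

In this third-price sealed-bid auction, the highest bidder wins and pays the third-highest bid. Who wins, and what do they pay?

Sorting bids: 92,600 (D) > 87,400 (F) > 86,200 (E) > 66,400 (B) > 16,800 (A) > 10,700 (C)
D wins; payment is bid #3 in the ranking = $86,200.

D pays $86,200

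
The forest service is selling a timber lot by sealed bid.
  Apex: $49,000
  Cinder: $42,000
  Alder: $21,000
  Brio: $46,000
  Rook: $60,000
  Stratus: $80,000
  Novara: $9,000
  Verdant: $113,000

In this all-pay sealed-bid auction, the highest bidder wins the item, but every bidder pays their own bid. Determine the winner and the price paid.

Bids in order: 113,000 (Verdant) > 80,000 (Stratus) > 60,000 (Rook) > 49,000 (Apex) > 46,000 (Brio) > 42,000 (Cinder) > …
Verdant is highest and takes the item; every bidder forfeits their bid.

Verdant pays $113,000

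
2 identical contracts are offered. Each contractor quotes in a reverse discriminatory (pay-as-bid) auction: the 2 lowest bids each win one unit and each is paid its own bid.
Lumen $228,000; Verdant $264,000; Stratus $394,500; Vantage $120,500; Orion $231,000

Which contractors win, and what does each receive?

Vantage $120,500, Lumen $228,000

Ordering the bids: 120,500 (Vantage), 228,000 (Lumen), 231,000 (Orion), 264,000 (Verdant), …
The 2 lowest are Vantage, Lumen.
Each winner is paid its own bid: Vantage $120,500, Lumen $228,000.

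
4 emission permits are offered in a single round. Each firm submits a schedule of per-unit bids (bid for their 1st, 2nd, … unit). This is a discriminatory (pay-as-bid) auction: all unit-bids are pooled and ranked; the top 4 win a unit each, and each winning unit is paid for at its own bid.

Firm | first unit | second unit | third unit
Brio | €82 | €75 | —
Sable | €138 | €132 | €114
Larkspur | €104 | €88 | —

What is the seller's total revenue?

Merging the schedules and taking the best 4: 138 (Sable-1), 132 (Sable-2), 114 (Sable-3), 104 (Larkspur-1)
Next rejected bid: €88 (not a price — pay-as-bid).
Each winning unit pays its own bid.
Revenue = 138 + 132 + 114 + 104 = €488.

Total revenue: €488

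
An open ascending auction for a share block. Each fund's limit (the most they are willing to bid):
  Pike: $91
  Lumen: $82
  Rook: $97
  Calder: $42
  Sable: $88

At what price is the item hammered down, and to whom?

Rook wins at $91

Rule: the price rises until one bidder remains; the winner pays the price at which the last rival dropped out.
Limits ranked: 97 (Rook) > 91 (Pike) > 88 (Sable) > 82 (Lumen) > 42 (Calder)
Once the price passes $91, only Rook is left; the hammer falls at Pike's limit of $91.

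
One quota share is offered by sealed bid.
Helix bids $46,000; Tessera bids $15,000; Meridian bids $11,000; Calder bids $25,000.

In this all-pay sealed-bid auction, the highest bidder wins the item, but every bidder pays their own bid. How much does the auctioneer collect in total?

Total revenue: $97,000

Rule: the highest bidder wins the item, but every bidder pays their own bid.
Bids ranked: 46,000 (Helix) > 25,000 (Calder) > 15,000 (Tessera) > 11,000 (Meridian)
Every bidder forfeits their bid regardless of winning.
Revenue = 46,000 + 15,000 + 11,000 + 25,000 = $97,000.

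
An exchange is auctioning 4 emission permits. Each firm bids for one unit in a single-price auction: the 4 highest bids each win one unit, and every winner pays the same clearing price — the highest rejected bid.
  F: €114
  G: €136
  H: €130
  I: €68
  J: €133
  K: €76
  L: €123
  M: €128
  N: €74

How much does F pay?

F pays €0

Bids ranked high→low: 136 (G), 133 (J), 130 (H), 128 (M), 123 (L), 114 (F), …
The 4 highest are G, J, H, M.
First losing bid is L's €123, which sets the uniform price.
F does not win → pays €0.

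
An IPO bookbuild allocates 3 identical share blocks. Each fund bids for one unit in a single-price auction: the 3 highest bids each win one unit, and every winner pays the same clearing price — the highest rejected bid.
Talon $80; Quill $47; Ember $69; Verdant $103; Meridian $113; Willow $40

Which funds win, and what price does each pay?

Sorting: 113 (Meridian), 103 (Verdant), 80 (Talon), 69 (Ember), 47 (Quill), …
Top 3: Meridian, Verdant, Talon.
Highest unsuccessful bid: $69 → clearing price.

Meridian, Verdant, Talon; each pays $69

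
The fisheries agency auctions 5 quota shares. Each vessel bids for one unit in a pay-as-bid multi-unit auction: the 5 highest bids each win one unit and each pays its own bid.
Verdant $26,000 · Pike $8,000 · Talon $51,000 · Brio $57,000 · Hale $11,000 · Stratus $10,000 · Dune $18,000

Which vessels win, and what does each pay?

Ordering the bids: 57,000 (Brio), 51,000 (Talon), 26,000 (Verdant), 18,000 (Dune), 11,000 (Hale), 10,000 (Stratus), 8,000 (Pike)
The 5 highest are Brio, Talon, Verdant, Dune, Hale.
Each winner pays its own bid: Brio $57,000, Talon $51,000, Verdant $26,000, Dune $18,000, Hale $11,000.

Brio $57,000, Talon $51,000, Verdant $26,000, Dune $18,000, Hale $11,000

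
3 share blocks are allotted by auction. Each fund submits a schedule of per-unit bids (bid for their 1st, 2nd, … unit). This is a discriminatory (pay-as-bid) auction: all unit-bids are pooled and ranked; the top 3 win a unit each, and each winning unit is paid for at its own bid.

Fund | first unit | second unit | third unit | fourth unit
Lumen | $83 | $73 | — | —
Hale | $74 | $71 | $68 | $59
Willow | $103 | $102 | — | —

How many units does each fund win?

All unit-bids, highest first — top 3: 103 (Willow-1), 102 (Willow-2), 83 (Lumen-1)
Next rejected bid: $74 (not a price — pay-as-bid).
Allocation: Lumen 1, Willow 2.

Lumen 1, Willow 2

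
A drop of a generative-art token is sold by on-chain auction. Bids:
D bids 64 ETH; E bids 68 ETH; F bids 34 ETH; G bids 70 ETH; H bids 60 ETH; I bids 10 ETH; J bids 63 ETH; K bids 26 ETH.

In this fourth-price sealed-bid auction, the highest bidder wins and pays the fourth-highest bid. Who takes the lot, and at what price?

G pays 63 ETH

Fourth-price sealed-bid auction: the highest bidder wins and pays the fourth-highest bid.
Bids in order: 70 (G) > 68 (E) > 64 (D) > 63 (J) > 60 (H) > 34 (F) > …
G wins; payment is bid #4 in the ranking = 63 ETH.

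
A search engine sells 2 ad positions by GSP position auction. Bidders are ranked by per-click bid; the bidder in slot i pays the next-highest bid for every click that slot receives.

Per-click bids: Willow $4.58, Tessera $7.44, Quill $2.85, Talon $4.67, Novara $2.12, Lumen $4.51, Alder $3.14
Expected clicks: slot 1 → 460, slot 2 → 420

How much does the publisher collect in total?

Sorting advertisers: $7.44 (Tessera) > $4.67 (Talon) > $4.58 (Willow) > …
Slot 1: Tessera pays $4.67 × 460 = $2148.20
Slot 2: Talon pays $4.58 × 420 = $1923.60
Total = $4071.80

Total revenue: $4071.80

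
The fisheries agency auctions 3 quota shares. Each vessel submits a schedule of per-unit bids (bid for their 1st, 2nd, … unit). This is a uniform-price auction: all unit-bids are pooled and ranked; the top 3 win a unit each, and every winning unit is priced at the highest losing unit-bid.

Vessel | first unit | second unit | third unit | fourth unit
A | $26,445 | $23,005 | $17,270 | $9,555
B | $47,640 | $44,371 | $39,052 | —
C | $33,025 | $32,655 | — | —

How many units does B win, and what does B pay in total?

Pooled unit-bids ranked (top 3): 47,640 (B-1), 44,371 (B-2), 39,052 (B-3)
The (k+1)-th unit-bid is $33,025.
B wins 3 unit(s) at $33,025 each.

B: 3 units, pays $99,075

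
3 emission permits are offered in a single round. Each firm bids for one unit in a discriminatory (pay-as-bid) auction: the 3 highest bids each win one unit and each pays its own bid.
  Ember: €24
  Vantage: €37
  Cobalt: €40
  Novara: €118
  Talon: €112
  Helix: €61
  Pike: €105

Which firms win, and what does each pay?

Ordering the bids: 118 (Novara), 112 (Talon), 105 (Pike), 61 (Helix), 40 (Cobalt), …
The 3 highest are Novara, Talon, Pike.
Each winner pays its own bid: Novara €118, Talon €112, Pike €105.

Novara €118, Talon €112, Pike €105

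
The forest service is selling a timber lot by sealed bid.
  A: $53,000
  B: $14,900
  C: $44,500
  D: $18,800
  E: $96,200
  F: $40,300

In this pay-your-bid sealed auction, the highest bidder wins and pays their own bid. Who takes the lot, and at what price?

E pays $96,200

Pay-your-bid sealed auction: the highest bidder wins and pays their own bid.
Bids ranked: 96,200 (E) > 53,000 (A) > 44,500 (C) > 40,300 (F) > 18,800 (D) > 14,900 (B)
First-price: E pays what they bid, $96,200.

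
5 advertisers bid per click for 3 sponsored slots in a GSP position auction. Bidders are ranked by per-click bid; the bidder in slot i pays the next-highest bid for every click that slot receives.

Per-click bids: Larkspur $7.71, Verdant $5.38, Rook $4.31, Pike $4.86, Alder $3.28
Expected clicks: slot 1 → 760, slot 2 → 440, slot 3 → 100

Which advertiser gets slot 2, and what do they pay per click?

Sorting advertisers: $7.71 (Larkspur) > $5.38 (Verdant) > $4.86 (Pike) > $4.31 (Rook) > …
Slot 2 goes to the second-ranked bidder, Verdant, who pays the next bid down: $4.86/click.

Verdant; $4.86 per click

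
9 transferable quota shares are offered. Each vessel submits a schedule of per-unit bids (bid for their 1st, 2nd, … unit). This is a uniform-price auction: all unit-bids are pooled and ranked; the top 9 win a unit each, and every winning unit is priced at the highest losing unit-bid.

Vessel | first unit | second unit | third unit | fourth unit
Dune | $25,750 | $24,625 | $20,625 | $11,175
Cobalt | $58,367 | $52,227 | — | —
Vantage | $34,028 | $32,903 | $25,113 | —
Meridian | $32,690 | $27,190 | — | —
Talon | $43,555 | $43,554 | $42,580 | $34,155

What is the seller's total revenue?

Merging the schedules and taking the best 9: 58,367 (Cobalt-1), 52,227 (Cobalt-2), 43,555 (Talon-1), 43,554 (Talon-2), 42,580 (Talon-3), 34,155 (Talon-4), 34,028 (Vantage-1), 32,903 (Vantage-2), 32,690 (Meridian-1)
Highest rejected unit-bid = $27,190.
Allocation: Cobalt 2, Meridian 1, Talon 4, Vantage 2. Every unit priced at $27,190.
Revenue = 9 × 27,190 = $244,710.

Total revenue: $244,710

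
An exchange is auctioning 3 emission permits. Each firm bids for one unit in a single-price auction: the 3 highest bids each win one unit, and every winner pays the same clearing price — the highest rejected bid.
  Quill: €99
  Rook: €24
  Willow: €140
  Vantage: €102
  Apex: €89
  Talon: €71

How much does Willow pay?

Willow pays €89

Sorting: 140 (Willow), 102 (Vantage), 99 (Quill), 89 (Apex), 71 (Talon), …
Top 3: Willow, Vantage, Quill.
Clearing price = highest rejected bid = €89.
Willow wins → pays €89.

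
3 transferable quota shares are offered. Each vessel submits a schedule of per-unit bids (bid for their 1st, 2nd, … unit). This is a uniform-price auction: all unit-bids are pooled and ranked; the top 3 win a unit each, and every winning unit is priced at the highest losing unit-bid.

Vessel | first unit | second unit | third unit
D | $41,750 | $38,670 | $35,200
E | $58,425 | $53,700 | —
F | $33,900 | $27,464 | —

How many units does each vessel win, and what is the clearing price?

D 1, E 2; clearing price $38,670

Merging the schedules and taking the best 3: 58,425 (E-1), 53,700 (E-2), 41,750 (D-1)
Highest rejected unit-bid = $38,670.
Allocation: D 1, E 2.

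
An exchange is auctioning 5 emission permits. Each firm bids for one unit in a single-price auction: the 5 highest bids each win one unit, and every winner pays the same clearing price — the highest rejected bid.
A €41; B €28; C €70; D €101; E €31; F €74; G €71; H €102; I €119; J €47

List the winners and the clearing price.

Bids ranked high→low: 119 (I), 102 (H), 101 (D), 74 (F), 71 (G), 70 (C), 47 (J), …
Top 5: I, H, D, F, G.
Highest unsuccessful bid: €70 → clearing price.

I, H, D, F, G; each pays €70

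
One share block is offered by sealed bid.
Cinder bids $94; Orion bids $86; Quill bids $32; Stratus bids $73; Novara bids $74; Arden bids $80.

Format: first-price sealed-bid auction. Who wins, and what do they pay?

Cinder pays $94

First-price sealed-bid auction: the highest bidder wins and pays their own bid.
Bids in order: 94 (Cinder) > 86 (Orion) > 80 (Arden) > 74 (Novara) > 73 (Stratus) > 32 (Quill)
Cinder has the highest bid and pays exactly that: $94.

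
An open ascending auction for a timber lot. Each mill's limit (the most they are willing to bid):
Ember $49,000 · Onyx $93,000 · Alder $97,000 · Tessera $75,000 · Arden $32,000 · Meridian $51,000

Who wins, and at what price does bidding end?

Rule: the price rises until one bidder remains; the winner pays the price at which the last rival dropped out.
Limits in order: 97,000 (Alder) > 93,000 (Onyx) > 75,000 (Tessera) > 51,000 (Meridian) > 49,000 (Ember) > 32,000 (Arden)
Bidding ends when Onyx exits at $93,000; Alder takes it.

Alder wins at $93,000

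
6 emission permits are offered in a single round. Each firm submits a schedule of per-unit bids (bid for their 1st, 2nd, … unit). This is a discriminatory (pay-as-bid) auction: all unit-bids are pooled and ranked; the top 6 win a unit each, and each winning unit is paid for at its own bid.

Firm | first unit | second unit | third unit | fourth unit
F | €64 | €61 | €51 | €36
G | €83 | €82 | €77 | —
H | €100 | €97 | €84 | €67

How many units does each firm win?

G 3, H 3

Pooled unit-bids ranked (top 6): 100 (H-1), 97 (H-2), 84 (H-3), 83 (G-1), 82 (G-2), 77 (G-3)
Next rejected bid: €67 (not a price — pay-as-bid).
Allocation: G 3, H 3.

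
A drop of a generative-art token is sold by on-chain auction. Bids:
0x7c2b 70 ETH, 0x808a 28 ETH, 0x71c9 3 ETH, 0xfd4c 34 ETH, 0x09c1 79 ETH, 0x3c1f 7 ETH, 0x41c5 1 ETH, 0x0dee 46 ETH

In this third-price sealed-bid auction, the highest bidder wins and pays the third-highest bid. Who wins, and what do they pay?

Bids in order: 79 (0x09c1) > 70 (0x7c2b) > 46 (0x0dee) > 34 (0xfd4c) > 28 (0x808a) > 7 (0x3c1f) > …
0x09c1 is highest; pays the third-highest bid, 46 ETH.

0x09c1 pays 46 ETH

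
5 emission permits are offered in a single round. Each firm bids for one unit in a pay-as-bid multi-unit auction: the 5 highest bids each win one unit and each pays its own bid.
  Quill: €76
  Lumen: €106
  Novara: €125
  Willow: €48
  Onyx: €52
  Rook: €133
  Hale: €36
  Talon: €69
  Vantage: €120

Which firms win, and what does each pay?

Ordering the bids: 133 (Rook), 125 (Novara), 120 (Vantage), 106 (Lumen), 76 (Quill), 69 (Talon), 52 (Onyx), …
Winners (5 units): Rook, Novara, Vantage, Lumen, Quill.
Each winner pays its own bid: Rook €133, Novara €125, Vantage €120, Lumen €106, Quill €76.

Rook €133, Novara €125, Vantage €120, Lumen €106, Quill €76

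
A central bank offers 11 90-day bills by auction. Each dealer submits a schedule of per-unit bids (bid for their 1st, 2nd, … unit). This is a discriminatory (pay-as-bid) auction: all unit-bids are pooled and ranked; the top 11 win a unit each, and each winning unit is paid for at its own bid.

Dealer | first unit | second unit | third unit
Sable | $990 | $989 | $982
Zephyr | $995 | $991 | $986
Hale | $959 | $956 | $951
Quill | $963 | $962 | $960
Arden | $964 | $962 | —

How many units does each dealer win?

Merging the schedules and taking the best 11: 995 (Zephyr-1), 991 (Zephyr-2), 990 (Sable-1), 989 (Sable-2), 986 (Zephyr-3), 982 (Sable-3), 964 (Arden-1), 963 (Quill-1), 962 (Quill-2), 962 (Arden-2), 960 (Quill-3)
Next rejected bid: $959 (not a price — pay-as-bid).
Allocation: Arden 2, Quill 3, Sable 3, Zephyr 3.

Arden 2, Quill 3, Sable 3, Zephyr 3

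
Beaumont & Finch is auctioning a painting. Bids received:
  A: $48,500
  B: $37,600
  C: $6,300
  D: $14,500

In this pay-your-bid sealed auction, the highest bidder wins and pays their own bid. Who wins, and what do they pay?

A pays $48,500

Sorting bids: 48,500 (A) > 37,600 (B) > 14,500 (D) > 6,300 (C)
A has the highest bid and pays exactly that: $48,500.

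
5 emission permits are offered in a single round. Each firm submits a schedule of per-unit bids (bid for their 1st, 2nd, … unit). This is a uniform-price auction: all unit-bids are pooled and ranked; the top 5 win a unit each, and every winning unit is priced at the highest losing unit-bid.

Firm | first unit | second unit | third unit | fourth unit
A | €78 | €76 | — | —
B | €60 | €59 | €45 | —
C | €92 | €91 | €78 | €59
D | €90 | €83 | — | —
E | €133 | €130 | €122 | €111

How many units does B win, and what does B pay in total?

B: 0 units, pays €0

Pooled unit-bids ranked (top 5): 133 (E-1), 130 (E-2), 122 (E-3), 111 (E-4), 92 (C-1)
First bid not allocated: €91.
B wins 0 unit(s) at €91 each.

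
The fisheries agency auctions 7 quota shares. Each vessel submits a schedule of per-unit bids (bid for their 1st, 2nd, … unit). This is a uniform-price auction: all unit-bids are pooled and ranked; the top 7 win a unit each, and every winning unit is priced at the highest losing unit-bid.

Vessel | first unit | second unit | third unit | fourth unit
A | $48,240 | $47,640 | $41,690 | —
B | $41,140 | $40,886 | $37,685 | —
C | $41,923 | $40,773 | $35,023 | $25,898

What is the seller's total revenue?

All unit-bids, highest first — top 7: 48,240 (A-1), 47,640 (A-2), 41,923 (C-1), 41,690 (A-3), 41,140 (B-1), 40,886 (B-2), 40,773 (C-2)
First bid not allocated: $37,685.
Allocation: A 3, B 2, C 2. Every unit priced at $37,685.
Revenue = 7 × 37,685 = $263,795.

Total revenue: $263,795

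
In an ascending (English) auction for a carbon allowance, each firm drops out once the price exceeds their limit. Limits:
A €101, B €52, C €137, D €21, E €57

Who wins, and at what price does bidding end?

Limits ranked: 137 (C) > 101 (A) > 57 (E) > 52 (B) > 21 (D)
Bidding ends when A exits at €101; C takes it.

C wins at €101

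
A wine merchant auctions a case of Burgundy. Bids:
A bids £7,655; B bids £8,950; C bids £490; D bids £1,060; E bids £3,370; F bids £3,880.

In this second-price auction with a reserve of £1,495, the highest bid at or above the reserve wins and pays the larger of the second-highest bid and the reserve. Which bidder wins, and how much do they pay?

B pays £7,655

Sorting bids: 8,950 (B) > 7,655 (A) > 3,880 (F) > 3,370 (E) > 1,060 (D) > 490 (C)
B has the top bid at or above the reserve (£8,950).
max(second-highest £7,655, reserve £1,495) = £7,655; the reserve does not bind.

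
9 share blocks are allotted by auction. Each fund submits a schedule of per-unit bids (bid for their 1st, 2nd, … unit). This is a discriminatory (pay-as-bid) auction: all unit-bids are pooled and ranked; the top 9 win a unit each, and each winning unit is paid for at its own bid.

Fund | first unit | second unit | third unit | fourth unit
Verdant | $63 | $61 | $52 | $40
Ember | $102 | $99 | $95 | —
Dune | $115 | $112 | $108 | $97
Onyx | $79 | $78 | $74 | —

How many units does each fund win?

Pooled unit-bids ranked (top 9): 115 (Dune-1), 112 (Dune-2), 108 (Dune-3), 102 (Ember-1), 99 (Ember-2), 97 (Dune-4), 95 (Ember-3), 79 (Onyx-1), 78 (Onyx-2)
Next rejected bid: $74 (not a price — pay-as-bid).
Allocation: Dune 4, Ember 3, Onyx 2.

Dune 4, Ember 3, Onyx 2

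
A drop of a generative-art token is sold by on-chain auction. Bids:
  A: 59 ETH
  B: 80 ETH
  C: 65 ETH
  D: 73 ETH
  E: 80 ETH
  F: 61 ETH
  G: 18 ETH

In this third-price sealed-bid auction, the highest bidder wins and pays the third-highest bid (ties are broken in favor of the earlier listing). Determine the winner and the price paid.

B pays 73 ETH

Bids ranked: 80 (B) > 80 (E) > 73 (D) > 65 (C) > 61 (F) > 59 (A) > …
B and E tie at 80 ETH; tie-break gives it to B.
B is highest; pays the third-highest bid, 73 ETH.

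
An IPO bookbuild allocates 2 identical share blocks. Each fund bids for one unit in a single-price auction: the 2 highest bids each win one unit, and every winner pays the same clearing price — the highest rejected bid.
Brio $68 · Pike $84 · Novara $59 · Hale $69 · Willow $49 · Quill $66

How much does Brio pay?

Brio pays $0

Ordering the bids: 84 (Pike), 69 (Hale), 68 (Brio), 66 (Quill), …
Winners (2 units): Pike, Hale.
First losing bid is Brio's $68, which sets the uniform price.
Brio does not win → pays $0.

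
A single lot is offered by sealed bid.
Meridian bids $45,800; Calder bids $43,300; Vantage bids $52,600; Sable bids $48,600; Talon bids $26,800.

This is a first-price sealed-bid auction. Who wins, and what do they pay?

Sorting bids: 52,600 (Vantage) > 48,600 (Sable) > 45,800 (Meridian) > 43,300 (Calder) > 26,800 (Talon)
First-price: Vantage pays what they bid, $52,600.

Vantage pays $52,600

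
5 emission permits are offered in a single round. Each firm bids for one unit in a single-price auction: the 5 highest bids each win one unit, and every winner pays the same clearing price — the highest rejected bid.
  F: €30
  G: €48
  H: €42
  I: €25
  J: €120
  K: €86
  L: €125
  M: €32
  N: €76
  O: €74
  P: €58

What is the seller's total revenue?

Ordering the bids: 125 (L), 120 (J), 86 (K), 76 (N), 74 (O), 58 (P), 48 (G), …
The 5 highest are L, J, K, N, O.
Highest unsuccessful bid: €58 → clearing price.
Total revenue = 5 × €58 = €290.

Total revenue: €290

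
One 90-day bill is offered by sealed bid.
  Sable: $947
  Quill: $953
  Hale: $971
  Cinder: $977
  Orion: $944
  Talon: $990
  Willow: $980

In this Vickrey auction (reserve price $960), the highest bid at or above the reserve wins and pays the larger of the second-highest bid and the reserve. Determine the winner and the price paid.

Sorting bids: 990 (Talon) > 980 (Willow) > 977 (Cinder) > 971 (Hale) > 953 (Quill) > 947 (Sable) > …
Talon has the top bid at or above the reserve ($990).
Second-highest bid $980 exceeds the reserve $960 → payment $980.

Talon pays $980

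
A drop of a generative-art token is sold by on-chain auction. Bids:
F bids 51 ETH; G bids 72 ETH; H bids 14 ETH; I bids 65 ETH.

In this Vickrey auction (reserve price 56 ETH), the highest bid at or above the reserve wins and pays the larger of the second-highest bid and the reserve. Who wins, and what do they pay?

G pays 65 ETH

Vickrey auction (reserve price 56 ETH): the highest bid at or above the reserve wins and pays the larger of the second-highest bid and the reserve.
Bids ranked: 72 (G) > 65 (I) > 51 (F) > 14 (H)
G has the top bid at or above the reserve (72 ETH).
Second-highest bid 65 ETH exceeds the reserve 56 ETH → payment 65 ETH.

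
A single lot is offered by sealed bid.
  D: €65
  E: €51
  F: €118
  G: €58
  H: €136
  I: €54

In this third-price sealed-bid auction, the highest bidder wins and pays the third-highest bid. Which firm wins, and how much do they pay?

H pays €65

Third-price sealed-bid auction: the highest bidder wins and pays the third-highest bid.
Sorting bids: 136 (H) > 118 (F) > 65 (D) > 58 (G) > 54 (I) > 51 (E)
H is highest; pays the third-highest bid, €65.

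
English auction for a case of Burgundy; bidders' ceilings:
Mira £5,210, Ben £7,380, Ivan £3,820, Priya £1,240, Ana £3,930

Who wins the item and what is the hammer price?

Ben wins at £5,210

Rule: the price rises until one bidder remains; the winner pays the price at which the last rival dropped out.
Sorting limits: 7,380 (Ben) > 5,210 (Mira) > 3,930 (Ana) > 3,820 (Ivan) > 1,240 (Priya)
Mira is the last rival to drop out, at £5,210; Ben remains and wins at that price.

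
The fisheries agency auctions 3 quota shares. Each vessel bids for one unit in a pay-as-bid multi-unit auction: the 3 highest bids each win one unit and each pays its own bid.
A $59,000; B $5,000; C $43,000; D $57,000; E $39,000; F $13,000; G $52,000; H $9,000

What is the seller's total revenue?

Bids ranked high→low: 59,000 (A), 57,000 (D), 52,000 (G), 43,000 (C), 39,000 (E), …
Winners (3 units): A, D, G.
Total revenue = 59,000 + 57,000 + 52,000 = $168,000.

Total revenue: $168,000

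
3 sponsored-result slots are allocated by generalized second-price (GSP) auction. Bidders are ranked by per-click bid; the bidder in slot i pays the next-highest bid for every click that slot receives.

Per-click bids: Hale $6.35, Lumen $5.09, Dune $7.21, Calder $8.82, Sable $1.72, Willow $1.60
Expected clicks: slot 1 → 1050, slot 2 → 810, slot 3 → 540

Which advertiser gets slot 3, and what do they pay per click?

Sorting advertisers: $8.82 (Calder) > $7.21 (Dune) > $6.35 (Hale) > $5.09 (Lumen) > …
Slot 3 goes to the third-ranked bidder, Hale, who pays the next bid down: $5.09/click.

Hale; $5.09 per click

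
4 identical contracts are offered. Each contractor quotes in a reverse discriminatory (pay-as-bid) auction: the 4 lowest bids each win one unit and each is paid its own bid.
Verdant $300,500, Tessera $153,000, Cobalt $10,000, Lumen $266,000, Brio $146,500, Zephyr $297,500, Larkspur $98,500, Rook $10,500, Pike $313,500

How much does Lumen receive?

Lumen is paid $0

Sorting: 10,000 (Cobalt), 10,500 (Rook), 98,500 (Larkspur), 146,500 (Brio), 153,000 (Tessera), 266,000 (Lumen), …
Lowest 4: Cobalt, Rook, Larkspur, Brio.
Lumen does not win → $0.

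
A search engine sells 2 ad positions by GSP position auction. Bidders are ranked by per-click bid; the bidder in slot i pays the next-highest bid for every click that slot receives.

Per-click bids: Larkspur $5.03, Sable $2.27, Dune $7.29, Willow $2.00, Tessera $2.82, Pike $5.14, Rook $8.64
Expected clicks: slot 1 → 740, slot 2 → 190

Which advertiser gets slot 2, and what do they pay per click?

Sorting advertisers: $8.64 (Rook) > $7.29 (Dune) > $5.14 (Pike) > …
Slot 2 goes to the second-ranked bidder, Dune, who pays the next bid down: $5.14/click.

Dune; $5.14 per click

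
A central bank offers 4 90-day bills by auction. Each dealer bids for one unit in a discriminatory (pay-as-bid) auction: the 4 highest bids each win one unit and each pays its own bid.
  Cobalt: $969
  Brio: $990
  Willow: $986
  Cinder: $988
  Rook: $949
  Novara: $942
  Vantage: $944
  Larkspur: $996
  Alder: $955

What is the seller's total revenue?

Total revenue: $3,960

Bids ranked high→low: 996 (Larkspur), 990 (Brio), 988 (Cinder), 986 (Willow), 969 (Cobalt), 955 (Alder), …
Winners (4 units): Larkspur, Brio, Cinder, Willow.
Total revenue = 996 + 990 + 988 + 986 = $3,960.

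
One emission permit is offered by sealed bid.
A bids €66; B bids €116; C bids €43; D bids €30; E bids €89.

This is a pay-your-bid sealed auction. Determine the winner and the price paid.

B pays €116

Bids in order: 116 (B) > 89 (E) > 66 (A) > 43 (C) > 30 (D)
B has the highest bid and pays exactly that: €116.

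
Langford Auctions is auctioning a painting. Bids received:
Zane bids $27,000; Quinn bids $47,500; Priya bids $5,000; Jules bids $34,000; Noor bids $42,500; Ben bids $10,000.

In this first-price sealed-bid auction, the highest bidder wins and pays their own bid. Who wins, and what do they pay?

Quinn pays $47,500

Rule: the highest bidder wins and pays their own bid.
Bids ranked: 47,500 (Quinn) > 42,500 (Noor) > 34,000 (Jules) > 27,000 (Zane) > 10,000 (Ben) > 5,000 (Priya)
Quinn is highest → pays own bid, $47,500.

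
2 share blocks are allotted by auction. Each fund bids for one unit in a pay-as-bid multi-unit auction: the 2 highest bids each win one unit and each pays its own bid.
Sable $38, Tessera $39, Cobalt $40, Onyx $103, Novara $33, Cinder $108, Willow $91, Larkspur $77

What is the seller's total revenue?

Bids ranked high→low: 108 (Cinder), 103 (Onyx), 91 (Willow), 77 (Larkspur), …
Top 2: Cinder, Onyx.
Total revenue = 108 + 103 = $211.

Total revenue: $211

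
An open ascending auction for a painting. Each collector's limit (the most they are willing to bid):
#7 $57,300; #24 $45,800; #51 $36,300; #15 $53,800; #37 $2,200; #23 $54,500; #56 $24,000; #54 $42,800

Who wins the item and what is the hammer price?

Sorting limits: 57,300 (#7) > 54,500 (#23) > 53,800 (#15) > 45,800 (#24) > 42,800 (#54) > 36,300 (#51) > …
Bidding ends when #23 exits at $54,500; #7 takes it.

#7 wins at $54,500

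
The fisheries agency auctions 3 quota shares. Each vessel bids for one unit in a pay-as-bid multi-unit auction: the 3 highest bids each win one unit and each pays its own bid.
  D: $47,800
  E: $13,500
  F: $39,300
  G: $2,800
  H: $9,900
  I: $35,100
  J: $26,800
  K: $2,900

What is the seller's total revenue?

Sorting: 47,800 (D), 39,300 (F), 35,100 (I), 26,800 (J), 13,500 (E), …
Top 3: D, F, I.
Total revenue = 47,800 + 39,300 + 35,100 = $122,200.

Total revenue: $122,200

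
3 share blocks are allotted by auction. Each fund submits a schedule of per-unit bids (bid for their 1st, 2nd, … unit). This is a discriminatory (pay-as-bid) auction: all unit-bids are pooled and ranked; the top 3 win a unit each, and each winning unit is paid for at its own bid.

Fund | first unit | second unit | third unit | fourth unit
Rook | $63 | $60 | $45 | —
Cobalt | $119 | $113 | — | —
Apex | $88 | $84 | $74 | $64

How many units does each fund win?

Apex 1, Cobalt 2

Merging the schedules and taking the best 3: 119 (Cobalt-1), 113 (Cobalt-2), 88 (Apex-1)
Next rejected bid: $84 (not a price — pay-as-bid).
Allocation: Apex 1, Cobalt 2.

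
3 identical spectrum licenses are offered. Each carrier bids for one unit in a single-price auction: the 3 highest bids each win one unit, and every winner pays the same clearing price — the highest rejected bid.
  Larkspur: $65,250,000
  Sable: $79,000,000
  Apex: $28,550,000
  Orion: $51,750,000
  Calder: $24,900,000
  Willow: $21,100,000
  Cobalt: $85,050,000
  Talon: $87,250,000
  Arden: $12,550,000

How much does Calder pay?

Calder pays $0

Ordering the bids: 87,250,000 (Talon), 85,050,000 (Cobalt), 79,000,000 (Sable), 65,250,000 (Larkspur), 51,750,000 (Orion), …
The 3 highest are Talon, Cobalt, Sable.
First losing bid is Larkspur's $65,250,000, which sets the uniform price.
Calder does not win → pays $0.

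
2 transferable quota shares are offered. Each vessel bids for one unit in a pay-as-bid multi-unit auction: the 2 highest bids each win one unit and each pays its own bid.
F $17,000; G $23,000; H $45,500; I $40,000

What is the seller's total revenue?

Ordering the bids: 45,500 (H), 40,000 (I), 23,000 (G), 17,000 (F)
The 2 highest are H, I.
Total revenue = 45,500 + 40,000 = $85,500.

Total revenue: $85,500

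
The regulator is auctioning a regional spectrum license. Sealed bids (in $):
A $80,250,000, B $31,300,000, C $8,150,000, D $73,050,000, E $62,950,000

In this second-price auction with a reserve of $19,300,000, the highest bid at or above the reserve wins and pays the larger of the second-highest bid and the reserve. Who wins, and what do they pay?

Sorting bids: 80,250,000 (A) > 73,050,000 (D) > 62,950,000 (E) > 31,300,000 (B) > 8,150,000 (C)
A has the top bid at or above the reserve ($80,250,000).
max(second-highest $73,050,000, reserve $19,300,000) = $73,050,000; the reserve does not bind.

A pays $73,050,000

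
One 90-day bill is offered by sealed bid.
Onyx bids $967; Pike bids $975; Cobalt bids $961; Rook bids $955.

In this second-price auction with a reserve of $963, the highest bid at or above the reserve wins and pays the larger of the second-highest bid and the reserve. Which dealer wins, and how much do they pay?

Sorting bids: 975 (Pike) > 967 (Onyx) > 961 (Cobalt) > 955 (Rook)
Highest eligible bid: Pike at $975.
Second-highest bid $967 exceeds the reserve $963 → payment $967.

Pike pays $967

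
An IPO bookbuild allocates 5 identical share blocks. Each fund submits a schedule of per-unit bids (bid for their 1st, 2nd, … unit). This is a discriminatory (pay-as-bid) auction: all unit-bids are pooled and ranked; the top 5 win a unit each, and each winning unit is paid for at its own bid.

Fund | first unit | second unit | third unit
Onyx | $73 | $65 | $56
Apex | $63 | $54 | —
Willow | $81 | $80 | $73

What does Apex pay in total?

All unit-bids, highest first — top 5: 81 (Willow-1), 80 (Willow-2), 73 (Onyx-1), 73 (Willow-3), 65 (Onyx-2)
Next rejected bid: $63 (not a price — pay-as-bid).
Apex wins no units.

Apex pays $0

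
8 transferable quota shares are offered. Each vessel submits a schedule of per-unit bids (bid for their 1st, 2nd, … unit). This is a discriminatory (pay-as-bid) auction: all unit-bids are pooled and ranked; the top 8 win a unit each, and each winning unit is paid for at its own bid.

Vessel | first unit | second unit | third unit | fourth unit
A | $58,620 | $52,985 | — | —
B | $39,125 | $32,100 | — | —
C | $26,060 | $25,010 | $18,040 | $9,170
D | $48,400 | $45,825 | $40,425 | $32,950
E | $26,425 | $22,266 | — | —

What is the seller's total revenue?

Total revenue: $350,430

Merging the schedules and taking the best 8: 58,620 (A-1), 52,985 (A-2), 48,400 (D-1), 45,825 (D-2), 40,425 (D-3), 39,125 (B-1), 32,950 (D-4), 32,100 (B-2)
Next rejected bid: $26,425 (not a price — pay-as-bid).
Each winning unit pays its own bid.
Revenue = 58,620 + 52,985 + 48,400 + 45,825 + 40,425 + 39,125 + 32,950 + 32,100 = $350,430.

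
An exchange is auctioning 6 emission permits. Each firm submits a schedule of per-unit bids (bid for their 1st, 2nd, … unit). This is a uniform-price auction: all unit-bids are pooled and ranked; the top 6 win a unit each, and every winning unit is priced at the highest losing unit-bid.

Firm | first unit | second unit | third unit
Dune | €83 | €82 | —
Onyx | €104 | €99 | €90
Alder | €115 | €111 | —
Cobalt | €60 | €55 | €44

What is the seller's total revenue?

Total revenue: €492

Pooled unit-bids ranked (top 6): 115 (Alder-1), 111 (Alder-2), 104 (Onyx-1), 99 (Onyx-2), 90 (Onyx-3), 83 (Dune-1)
First bid not allocated: €82.
Allocation: Alder 2, Dune 1, Onyx 3. Every unit priced at €82.
Revenue = 6 × 82 = €492.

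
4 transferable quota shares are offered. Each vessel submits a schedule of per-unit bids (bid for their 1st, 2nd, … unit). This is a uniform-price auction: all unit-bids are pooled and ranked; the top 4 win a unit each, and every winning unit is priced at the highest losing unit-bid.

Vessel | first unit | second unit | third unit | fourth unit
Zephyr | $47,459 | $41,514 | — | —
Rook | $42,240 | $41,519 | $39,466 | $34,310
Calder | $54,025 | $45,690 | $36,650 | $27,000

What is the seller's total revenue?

Pooled unit-bids ranked (top 4): 54,025 (Calder-1), 47,459 (Zephyr-1), 45,690 (Calder-2), 42,240 (Rook-1)
The (k+1)-th unit-bid is $41,519.
Allocation: Calder 2, Rook 1, Zephyr 1. Every unit priced at $41,519.
Revenue = 4 × 41,519 = $166,076.

Total revenue: $166,076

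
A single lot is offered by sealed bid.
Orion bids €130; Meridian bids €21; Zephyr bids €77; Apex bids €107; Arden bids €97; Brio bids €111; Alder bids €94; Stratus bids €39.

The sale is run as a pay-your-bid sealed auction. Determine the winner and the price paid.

Orion pays €130

Bids ranked: 130 (Orion) > 111 (Brio) > 107 (Apex) > 97 (Arden) > 94 (Alder) > 77 (Zephyr) > …
Orion is highest → pays own bid, €130.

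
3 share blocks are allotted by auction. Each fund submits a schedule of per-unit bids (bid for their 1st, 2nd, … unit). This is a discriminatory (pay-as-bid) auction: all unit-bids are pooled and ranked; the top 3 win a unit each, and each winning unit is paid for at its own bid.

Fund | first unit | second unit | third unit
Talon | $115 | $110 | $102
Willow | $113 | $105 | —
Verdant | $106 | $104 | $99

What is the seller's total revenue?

Total revenue: $338

Pooled unit-bids ranked (top 3): 115 (Talon-1), 113 (Willow-1), 110 (Talon-2)
Next rejected bid: $106 (not a price — pay-as-bid).
Each winning unit pays its own bid.
Revenue = 115 + 113 + 110 = $338.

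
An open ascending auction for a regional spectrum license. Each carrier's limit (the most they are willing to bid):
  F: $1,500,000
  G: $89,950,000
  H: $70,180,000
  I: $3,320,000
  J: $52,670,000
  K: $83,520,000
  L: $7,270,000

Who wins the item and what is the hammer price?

Sorting limits: 89,950,000 (G) > 83,520,000 (K) > 70,180,000 (H) > 52,670,000 (J) > 7,270,000 (L) > 3,320,000 (I) > …
K is the last rival to drop out, at $83,520,000; G remains and wins at that price.

G wins at $83,520,000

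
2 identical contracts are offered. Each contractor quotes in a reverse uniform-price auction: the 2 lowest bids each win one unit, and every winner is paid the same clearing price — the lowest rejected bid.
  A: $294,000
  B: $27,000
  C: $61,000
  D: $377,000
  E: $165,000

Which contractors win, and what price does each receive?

Sorting: 27,000 (B), 61,000 (C), 165,000 (E), 294,000 (A), …
Winners (2 units): B, C.
Lowest unsuccessful bid: $165,000 → clearing price.

B, C; each is paid $165,000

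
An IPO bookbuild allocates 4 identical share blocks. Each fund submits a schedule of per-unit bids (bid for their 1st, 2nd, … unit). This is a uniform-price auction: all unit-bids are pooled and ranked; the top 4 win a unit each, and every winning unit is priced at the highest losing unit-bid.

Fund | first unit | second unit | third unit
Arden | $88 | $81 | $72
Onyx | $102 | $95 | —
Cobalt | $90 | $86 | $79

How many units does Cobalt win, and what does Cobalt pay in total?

Cobalt: 1 unit, pays $86

Pooled unit-bids ranked (top 4): 102 (Onyx-1), 95 (Onyx-2), 90 (Cobalt-1), 88 (Arden-1)
First bid not allocated: $86.
Cobalt wins 1 unit(s) at $86 each.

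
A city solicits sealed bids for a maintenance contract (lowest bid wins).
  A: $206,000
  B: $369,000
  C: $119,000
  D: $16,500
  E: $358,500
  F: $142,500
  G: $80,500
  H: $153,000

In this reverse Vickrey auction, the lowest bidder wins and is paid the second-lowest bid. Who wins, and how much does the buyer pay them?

D is paid $80,500

Bids ranked: 16,500 (D) < 80,500 (G) < 119,000 (C) < 142,500 (F) < 153,000 (H) < 206,000 (A) < …
Second-price: D is paid G's bid of $80,500.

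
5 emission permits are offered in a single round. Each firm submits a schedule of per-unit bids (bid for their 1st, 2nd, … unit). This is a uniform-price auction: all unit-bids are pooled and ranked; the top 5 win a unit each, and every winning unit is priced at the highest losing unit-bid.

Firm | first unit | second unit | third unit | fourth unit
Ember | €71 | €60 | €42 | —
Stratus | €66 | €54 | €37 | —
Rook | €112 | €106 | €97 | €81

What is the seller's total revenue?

Merging the schedules and taking the best 5: 112 (Rook-1), 106 (Rook-2), 97 (Rook-3), 81 (Rook-4), 71 (Ember-1)
The (k+1)-th unit-bid is €66.
Allocation: Ember 1, Rook 4. Every unit priced at €66.
Revenue = 5 × 66 = €330.

Total revenue: €330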